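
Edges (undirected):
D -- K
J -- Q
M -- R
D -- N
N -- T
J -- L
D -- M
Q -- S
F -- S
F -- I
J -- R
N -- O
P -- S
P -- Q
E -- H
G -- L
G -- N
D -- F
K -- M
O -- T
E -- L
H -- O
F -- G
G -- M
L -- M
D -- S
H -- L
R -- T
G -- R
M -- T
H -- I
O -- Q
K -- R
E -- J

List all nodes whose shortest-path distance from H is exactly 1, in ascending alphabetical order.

E, I, L, O

Level 0: H
Level 1: E, I, L, O
Level 2: F, G, J, M, N, Q, T
Level 3: D, K, P, R, S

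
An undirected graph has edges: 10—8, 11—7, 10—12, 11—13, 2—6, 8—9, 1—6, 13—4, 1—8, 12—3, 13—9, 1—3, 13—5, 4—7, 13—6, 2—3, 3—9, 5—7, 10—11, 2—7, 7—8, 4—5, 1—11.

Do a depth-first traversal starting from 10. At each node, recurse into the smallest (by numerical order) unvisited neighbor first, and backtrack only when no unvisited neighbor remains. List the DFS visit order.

10 -> 8 -> 1 -> 3 -> 2 -> 6 -> 13 -> 4 -> 5 -> 7 -> 11 -> 9 -> 12

Visit 10
10 → 8
8 → 1
1 → 3
3 → 2
2 → 6
6 → 13
13 → 4
4 → 5
5 → 7
7 → 11
13 → 9
3 → 12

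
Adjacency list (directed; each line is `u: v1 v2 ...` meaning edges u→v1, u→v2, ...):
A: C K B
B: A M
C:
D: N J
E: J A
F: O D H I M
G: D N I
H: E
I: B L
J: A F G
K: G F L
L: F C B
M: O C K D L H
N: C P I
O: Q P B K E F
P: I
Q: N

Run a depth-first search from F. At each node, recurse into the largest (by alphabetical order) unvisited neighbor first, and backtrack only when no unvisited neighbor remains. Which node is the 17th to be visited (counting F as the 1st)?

E

Visit F
F → O
O → Q
Q → N
N → P
P → I
I → L
L → C
L → B
B → M
M → K
K → G
G → D
D → J
J → A
M → H
H → E

Visit order: F, O, Q, N, P, I, L, C, B, M, K, G, D, J, A, H, E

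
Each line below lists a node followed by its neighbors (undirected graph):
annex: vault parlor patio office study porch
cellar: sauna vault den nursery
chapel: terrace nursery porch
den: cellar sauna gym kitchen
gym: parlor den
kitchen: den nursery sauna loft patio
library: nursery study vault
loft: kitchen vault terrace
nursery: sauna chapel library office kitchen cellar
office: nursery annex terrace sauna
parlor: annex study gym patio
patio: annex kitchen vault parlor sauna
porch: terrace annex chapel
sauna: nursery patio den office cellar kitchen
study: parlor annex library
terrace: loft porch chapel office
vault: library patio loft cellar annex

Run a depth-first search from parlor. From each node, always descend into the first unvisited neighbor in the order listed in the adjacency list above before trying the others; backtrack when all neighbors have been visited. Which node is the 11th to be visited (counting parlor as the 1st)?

gym

Visit parlor
parlor → annex
annex → vault
vault → library
library → nursery
nursery → sauna
sauna → patio
patio → kitchen
kitchen → den
den → cellar
den → gym
kitchen → loft
loft → terrace
terrace → porch
porch → chapel
terrace → office
library → study

Visit order: parlor, annex, vault, library, nursery, sauna, patio, kitchen, den, cellar, gym, loft, terrace, porch, chapel, office, study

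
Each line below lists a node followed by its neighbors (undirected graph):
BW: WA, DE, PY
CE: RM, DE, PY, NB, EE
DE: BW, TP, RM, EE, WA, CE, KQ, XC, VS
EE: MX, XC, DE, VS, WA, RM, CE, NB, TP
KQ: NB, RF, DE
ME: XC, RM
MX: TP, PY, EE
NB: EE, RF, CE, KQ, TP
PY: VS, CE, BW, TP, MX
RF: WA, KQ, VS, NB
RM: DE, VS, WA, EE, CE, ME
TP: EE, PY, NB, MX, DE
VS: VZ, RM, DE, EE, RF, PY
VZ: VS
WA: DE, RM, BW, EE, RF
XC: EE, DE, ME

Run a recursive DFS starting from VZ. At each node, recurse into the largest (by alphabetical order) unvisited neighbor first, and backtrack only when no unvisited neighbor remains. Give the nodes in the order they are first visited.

Visit VZ
VZ → VS
VS → RM
RM → WA
WA → RF
RF → NB
NB → TP
TP → PY
PY → MX
MX → EE
EE → XC
XC → ME
XC → DE
DE → KQ
DE → CE
DE → BW

VZ, VS, RM, WA, RF, NB, TP, PY, MX, EE, XC, ME, DE, KQ, CE, BW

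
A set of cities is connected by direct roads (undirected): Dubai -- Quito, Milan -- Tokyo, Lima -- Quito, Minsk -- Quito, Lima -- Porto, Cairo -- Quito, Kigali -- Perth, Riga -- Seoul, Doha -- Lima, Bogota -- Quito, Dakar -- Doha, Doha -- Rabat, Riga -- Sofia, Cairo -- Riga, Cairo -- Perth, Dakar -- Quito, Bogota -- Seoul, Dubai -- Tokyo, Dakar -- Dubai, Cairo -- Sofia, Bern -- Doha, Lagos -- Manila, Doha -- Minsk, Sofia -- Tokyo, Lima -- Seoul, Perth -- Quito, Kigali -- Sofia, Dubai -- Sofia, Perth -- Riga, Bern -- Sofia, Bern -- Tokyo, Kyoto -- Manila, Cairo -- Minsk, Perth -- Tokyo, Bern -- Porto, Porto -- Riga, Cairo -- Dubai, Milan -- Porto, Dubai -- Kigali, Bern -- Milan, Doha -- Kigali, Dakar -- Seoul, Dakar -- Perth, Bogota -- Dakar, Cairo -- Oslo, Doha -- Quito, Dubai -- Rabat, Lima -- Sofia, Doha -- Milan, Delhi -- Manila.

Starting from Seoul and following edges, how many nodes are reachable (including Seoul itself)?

19

BFS from Seoul visits: Seoul, Riga, Lima, Dakar, Bogota, Sofia, Porto, Perth, Cairo, Quito, Doha, Dubai, Tokyo, Kigali, Bern, Milan, Oslo, Minsk, Rabat
Reachable nodes: 19 of 23 total.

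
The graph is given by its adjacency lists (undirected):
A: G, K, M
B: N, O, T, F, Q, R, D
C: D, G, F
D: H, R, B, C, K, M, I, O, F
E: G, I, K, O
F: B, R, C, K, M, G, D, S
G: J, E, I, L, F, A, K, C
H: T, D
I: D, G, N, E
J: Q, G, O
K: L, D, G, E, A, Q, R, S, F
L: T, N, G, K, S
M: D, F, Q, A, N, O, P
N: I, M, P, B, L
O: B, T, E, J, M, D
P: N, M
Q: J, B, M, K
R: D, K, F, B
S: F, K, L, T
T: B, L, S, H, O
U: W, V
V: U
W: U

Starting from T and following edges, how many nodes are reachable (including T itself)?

BFS from T visits: T, S, O, L, H, B, K, F, M, J, E, D, N, G, R, Q, A, C, P, I
Reachable nodes: 20 of 23 total.

20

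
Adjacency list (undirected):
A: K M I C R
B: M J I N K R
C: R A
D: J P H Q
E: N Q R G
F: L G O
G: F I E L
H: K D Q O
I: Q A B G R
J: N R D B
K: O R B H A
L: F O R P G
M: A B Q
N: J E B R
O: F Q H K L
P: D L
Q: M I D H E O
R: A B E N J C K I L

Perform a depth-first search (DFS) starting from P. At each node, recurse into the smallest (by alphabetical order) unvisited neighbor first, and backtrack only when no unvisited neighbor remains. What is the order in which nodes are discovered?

P -> D -> H -> K -> A -> C -> R -> B -> I -> G -> E -> N -> J -> Q -> M -> O -> F -> L

Visit P
P → D
D → H
H → K
K → A
A → C
C → R
R → B
B → I
I → G
G → E
E → N
N → J
E → Q
Q → M
Q → O
O → F
F → L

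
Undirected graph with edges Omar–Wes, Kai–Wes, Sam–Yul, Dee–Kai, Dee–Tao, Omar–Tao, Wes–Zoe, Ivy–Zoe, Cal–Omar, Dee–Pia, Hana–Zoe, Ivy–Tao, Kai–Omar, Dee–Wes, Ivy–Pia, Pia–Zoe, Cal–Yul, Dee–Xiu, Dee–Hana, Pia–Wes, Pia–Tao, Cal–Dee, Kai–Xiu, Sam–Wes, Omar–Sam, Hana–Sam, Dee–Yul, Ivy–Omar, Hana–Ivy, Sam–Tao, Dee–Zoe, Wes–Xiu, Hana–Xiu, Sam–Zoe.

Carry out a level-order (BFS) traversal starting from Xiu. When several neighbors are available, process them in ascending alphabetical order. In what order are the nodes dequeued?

Visit Xiu; enqueue Dee, Hana, Kai, Wes → queue [Dee, Hana, Kai, Wes]
Visit Dee; enqueue Cal, Pia, Tao, Yul, Zoe → queue [Hana, Kai, Wes, Cal, Pia, Tao, Yul, Zoe]
Visit Hana; enqueue Ivy, Sam → queue [Kai, Wes, Cal, Pia, Tao, Yul, Zoe, Ivy, Sam]
Visit Kai; enqueue Omar → queue [Wes, Cal, Pia, Tao, Yul, Zoe, Ivy, Sam, Omar]
Visit Wes → queue [Cal, Pia, Tao, Yul, Zoe, Ivy, Sam, Omar]
Visit Cal → queue [Pia, Tao, Yul, Zoe, Ivy, Sam, Omar]
Visit Pia → queue [Tao, Yul, Zoe, Ivy, Sam, Omar]
Visit Tao → queue [Yul, Zoe, Ivy, Sam, Omar]
Visit Yul → queue [Zoe, Ivy, Sam, Omar]
Visit Zoe → queue [Ivy, Sam, Omar]
Visit Ivy → queue [Sam, Omar]
Visit Sam → queue [Omar]
Visit Omar → queue []

Xiu, Dee, Hana, Kai, Wes, Cal, Pia, Tao, Yul, Zoe, Ivy, Sam, Omar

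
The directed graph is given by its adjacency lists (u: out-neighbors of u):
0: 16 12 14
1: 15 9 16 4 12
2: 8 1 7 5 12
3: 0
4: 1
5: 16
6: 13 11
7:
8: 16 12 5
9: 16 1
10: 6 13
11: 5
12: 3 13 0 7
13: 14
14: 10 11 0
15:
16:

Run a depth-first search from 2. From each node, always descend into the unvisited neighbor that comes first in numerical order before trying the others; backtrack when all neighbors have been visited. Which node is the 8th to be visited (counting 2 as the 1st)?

14

Visit 2
2 → 1
1 → 4
1 → 9
9 → 16
1 → 12
12 → 0
0 → 14
14 → 10
10 → 6
6 → 11
11 → 5
6 → 13
12 → 3
12 → 7
1 → 15
2 → 8

Visit order: 2, 1, 4, 9, 16, 12, 0, 14, 10, 6, 11, 5, 13, 3, 7, 15, 8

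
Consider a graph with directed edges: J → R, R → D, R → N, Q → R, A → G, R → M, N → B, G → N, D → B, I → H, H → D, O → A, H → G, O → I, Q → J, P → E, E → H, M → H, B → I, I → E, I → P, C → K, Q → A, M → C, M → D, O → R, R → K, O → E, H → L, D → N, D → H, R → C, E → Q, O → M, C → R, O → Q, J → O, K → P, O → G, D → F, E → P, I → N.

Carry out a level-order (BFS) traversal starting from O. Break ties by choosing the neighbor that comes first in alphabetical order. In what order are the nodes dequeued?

O, A, E, G, I, M, Q, R, H, P, N, C, D, J, K, L, B, F

Visit O; enqueue A, E, G, I, M, Q, R → queue [A, E, G, I, M, Q, R]
Visit A → queue [E, G, I, M, Q, R]
Visit E; enqueue H, P → queue [G, I, M, Q, R, H, P]
Visit G; enqueue N → queue [I, M, Q, R, H, P, N]
Visit I → queue [M, Q, R, H, P, N]
Visit M; enqueue C, D → queue [Q, R, H, P, N, C, D]
Visit Q; enqueue J → queue [R, H, P, N, C, D, J]
Visit R; enqueue K → queue [H, P, N, C, D, J, K]
Visit H; enqueue L → queue [P, N, C, D, J, K, L]
Visit P → queue [N, C, D, J, K, L]
Visit N; enqueue B → queue [C, D, J, K, L, B]
Visit C → queue [D, J, K, L, B]
Visit D; enqueue F → queue [J, K, L, B, F]
Visit J → queue [K, L, B, F]
Visit K → queue [L, B, F]
Visit L → queue [B, F]
Visit B → queue [F]
Visit F → queue []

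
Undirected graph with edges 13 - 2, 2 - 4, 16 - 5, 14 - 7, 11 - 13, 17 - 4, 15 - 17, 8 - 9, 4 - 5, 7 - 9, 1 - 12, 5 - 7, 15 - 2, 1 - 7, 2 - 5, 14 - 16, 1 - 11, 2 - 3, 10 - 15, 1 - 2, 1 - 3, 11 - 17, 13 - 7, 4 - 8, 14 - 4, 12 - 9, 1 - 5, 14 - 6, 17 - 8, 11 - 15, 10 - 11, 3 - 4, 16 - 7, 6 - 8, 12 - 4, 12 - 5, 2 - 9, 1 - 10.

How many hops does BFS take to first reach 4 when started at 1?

Level 0: 1
Level 1: 2, 3, 5, 7, 10, 11, 12
Level 2: 4, 9, 13, 14, 15, 16, 17
Level 3: 6, 8
4 first appears at level 2.

2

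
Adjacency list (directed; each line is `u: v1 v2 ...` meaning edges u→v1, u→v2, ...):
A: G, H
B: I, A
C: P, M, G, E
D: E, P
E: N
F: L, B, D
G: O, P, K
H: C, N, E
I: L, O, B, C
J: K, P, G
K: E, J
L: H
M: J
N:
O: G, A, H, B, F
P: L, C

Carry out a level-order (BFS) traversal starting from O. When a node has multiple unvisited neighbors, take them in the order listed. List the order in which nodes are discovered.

O, G, A, H, B, F, P, K, C, N, E, I, L, D, J, M

Visit O; enqueue G, A, H, B, F → queue [G, A, H, B, F]
Visit G; enqueue P, K → queue [A, H, B, F, P, K]
Visit A → queue [H, B, F, P, K]
Visit H; enqueue C, N, E → queue [B, F, P, K, C, N, E]
Visit B; enqueue I → queue [F, P, K, C, N, E, I]
Visit F; enqueue L, D → queue [P, K, C, N, E, I, L, D]
Visit P → queue [K, C, N, E, I, L, D]
Visit K; enqueue J → queue [C, N, E, I, L, D, J]
Visit C; enqueue M → queue [N, E, I, L, D, J, M]
Visit N → queue [E, I, L, D, J, M]
Visit E → queue [I, L, D, J, M]
Visit I → queue [L, D, J, M]
Visit L → queue [D, J, M]
Visit D → queue [J, M]
Visit J → queue [M]
Visit M → queue []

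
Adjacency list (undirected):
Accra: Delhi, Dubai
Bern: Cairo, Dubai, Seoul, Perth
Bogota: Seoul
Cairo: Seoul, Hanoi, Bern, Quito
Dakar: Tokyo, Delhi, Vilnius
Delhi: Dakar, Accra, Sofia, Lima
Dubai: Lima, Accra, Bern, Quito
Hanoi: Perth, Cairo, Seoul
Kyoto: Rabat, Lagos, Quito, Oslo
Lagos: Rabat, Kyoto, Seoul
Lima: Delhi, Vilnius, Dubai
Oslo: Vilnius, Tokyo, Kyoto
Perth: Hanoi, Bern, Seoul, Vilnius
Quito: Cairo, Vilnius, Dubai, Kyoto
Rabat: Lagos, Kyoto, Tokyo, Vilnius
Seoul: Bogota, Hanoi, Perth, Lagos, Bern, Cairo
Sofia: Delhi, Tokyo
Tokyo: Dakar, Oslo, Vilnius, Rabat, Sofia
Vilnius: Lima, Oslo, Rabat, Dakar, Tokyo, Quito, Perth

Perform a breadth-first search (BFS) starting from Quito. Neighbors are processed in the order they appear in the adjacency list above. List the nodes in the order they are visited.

Visit Quito; enqueue Cairo, Vilnius, Dubai, Kyoto → queue [Cairo, Vilnius, Dubai, Kyoto]
Visit Cairo; enqueue Seoul, Hanoi, Bern → queue [Vilnius, Dubai, Kyoto, Seoul, Hanoi, Bern]
Visit Vilnius; enqueue Lima, Oslo, Rabat, Dakar, Tokyo, Perth → queue [Dubai, Kyoto, Seoul, Hanoi, Bern, Lima, Oslo, Rabat, Dakar, Tokyo, Perth]
Visit Dubai; enqueue Accra → queue [Kyoto, Seoul, Hanoi, Bern, Lima, Oslo, Rabat, Dakar, Tokyo, Perth, Accra]
Visit Kyoto; enqueue Lagos → queue [Seoul, Hanoi, Bern, Lima, Oslo, Rabat, Dakar, Tokyo, Perth, Accra, Lagos]
Visit Seoul; enqueue Bogota → queue [Hanoi, Bern, Lima, Oslo, Rabat, Dakar, Tokyo, Perth, Accra, Lagos, Bogota]
Visit Hanoi → queue [Bern, Lima, Oslo, Rabat, Dakar, Tokyo, Perth, Accra, Lagos, Bogota]
Visit Bern → queue [Lima, Oslo, Rabat, Dakar, Tokyo, Perth, Accra, Lagos, Bogota]
Visit Lima; enqueue Delhi → queue [Oslo, Rabat, Dakar, Tokyo, Perth, Accra, Lagos, Bogota, Delhi]
Visit Oslo → queue [Rabat, Dakar, Tokyo, Perth, Accra, Lagos, Bogota, Delhi]
Visit Rabat → queue [Dakar, Tokyo, Perth, Accra, Lagos, Bogota, Delhi]
Visit Dakar → queue [Tokyo, Perth, Accra, Lagos, Bogota, Delhi]
Visit Tokyo; enqueue Sofia → queue [Perth, Accra, Lagos, Bogota, Delhi, Sofia]
Visit Perth → queue [Accra, Lagos, Bogota, Delhi, Sofia]
Visit Accra → queue [Lagos, Bogota, Delhi, Sofia]
Visit Lagos → queue [Bogota, Delhi, Sofia]
Visit Bogota → queue [Delhi, Sofia]
Visit Delhi → queue [Sofia]
Visit Sofia → queue []

Quito Cairo Vilnius Dubai Kyoto Seoul Hanoi Bern Lima Oslo Rabat Dakar Tokyo Perth Accra Lagos Bogota Delhi Sofia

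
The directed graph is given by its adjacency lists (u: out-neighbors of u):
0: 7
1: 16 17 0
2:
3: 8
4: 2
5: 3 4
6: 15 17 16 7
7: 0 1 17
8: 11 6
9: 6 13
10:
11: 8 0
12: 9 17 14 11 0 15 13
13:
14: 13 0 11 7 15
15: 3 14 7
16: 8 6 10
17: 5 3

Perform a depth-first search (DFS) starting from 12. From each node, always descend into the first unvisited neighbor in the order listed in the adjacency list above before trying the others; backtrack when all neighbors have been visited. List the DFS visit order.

Visit 12
12 → 9
9 → 6
6 → 15
15 → 3
3 → 8
8 → 11
11 → 0
0 → 7
7 → 1
1 → 16
16 → 10
1 → 17
17 → 5
5 → 4
4 → 2
15 → 14
14 → 13

12, 9, 6, 15, 3, 8, 11, 0, 7, 1, 16, 10, 17, 5, 4, 2, 14, 13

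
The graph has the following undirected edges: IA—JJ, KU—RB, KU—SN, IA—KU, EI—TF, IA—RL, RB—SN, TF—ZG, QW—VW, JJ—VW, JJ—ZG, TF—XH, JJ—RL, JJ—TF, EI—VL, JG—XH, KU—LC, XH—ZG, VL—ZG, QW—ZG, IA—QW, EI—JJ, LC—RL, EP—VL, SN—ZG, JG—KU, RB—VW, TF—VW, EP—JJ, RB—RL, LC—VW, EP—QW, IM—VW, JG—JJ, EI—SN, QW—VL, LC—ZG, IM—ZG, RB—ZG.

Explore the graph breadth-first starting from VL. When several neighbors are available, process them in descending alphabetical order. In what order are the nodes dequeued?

VL, ZG, QW, EP, EI, XH, TF, SN, RB, LC, JJ, IM, VW, IA, JG, KU, RL

Visit VL; enqueue ZG, QW, EP, EI → queue [ZG, QW, EP, EI]
Visit ZG; enqueue XH, TF, SN, RB, LC, JJ, IM → queue [QW, EP, EI, XH, TF, SN, RB, LC, JJ, IM]
Visit QW; enqueue VW, IA → queue [EP, EI, XH, TF, SN, RB, LC, JJ, IM, VW, IA]
Visit EP → queue [EI, XH, TF, SN, RB, LC, JJ, IM, VW, IA]
Visit EI → queue [XH, TF, SN, RB, LC, JJ, IM, VW, IA]
Visit XH; enqueue JG → queue [TF, SN, RB, LC, JJ, IM, VW, IA, JG]
Visit TF → queue [SN, RB, LC, JJ, IM, VW, IA, JG]
Visit SN; enqueue KU → queue [RB, LC, JJ, IM, VW, IA, JG, KU]
Visit RB; enqueue RL → queue [LC, JJ, IM, VW, IA, JG, KU, RL]
Visit LC → queue [JJ, IM, VW, IA, JG, KU, RL]
Visit JJ → queue [IM, VW, IA, JG, KU, RL]
Visit IM → queue [VW, IA, JG, KU, RL]
Visit VW → queue [IA, JG, KU, RL]
Visit IA → queue [JG, KU, RL]
Visit JG → queue [KU, RL]
Visit KU → queue [RL]
Visit RL → queue []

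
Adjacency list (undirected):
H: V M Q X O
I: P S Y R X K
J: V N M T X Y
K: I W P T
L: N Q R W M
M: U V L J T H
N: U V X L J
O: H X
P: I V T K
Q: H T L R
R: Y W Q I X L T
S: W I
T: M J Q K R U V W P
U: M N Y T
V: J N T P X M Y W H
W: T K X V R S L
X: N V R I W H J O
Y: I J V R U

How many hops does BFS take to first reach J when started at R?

Level 0: R
Level 1: I, L, Q, T, W, X, Y
Level 2: H, J, K, M, N, O, P, S, U, V
J first appears at level 2.

2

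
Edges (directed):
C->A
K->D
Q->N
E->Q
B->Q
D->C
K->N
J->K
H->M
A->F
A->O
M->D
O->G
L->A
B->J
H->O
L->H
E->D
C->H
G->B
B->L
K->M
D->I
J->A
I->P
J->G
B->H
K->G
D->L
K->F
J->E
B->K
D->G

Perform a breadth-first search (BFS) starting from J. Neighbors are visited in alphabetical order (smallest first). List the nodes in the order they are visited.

J A E G K F O D Q B M N C I L H P

Visit J; enqueue A, E, G, K → queue [A, E, G, K]
Visit A; enqueue F, O → queue [E, G, K, F, O]
Visit E; enqueue D, Q → queue [G, K, F, O, D, Q]
Visit G; enqueue B → queue [K, F, O, D, Q, B]
Visit K; enqueue M, N → queue [F, O, D, Q, B, M, N]
Visit F → queue [O, D, Q, B, M, N]
Visit O → queue [D, Q, B, M, N]
Visit D; enqueue C, I, L → queue [Q, B, M, N, C, I, L]
Visit Q → queue [B, M, N, C, I, L]
Visit B; enqueue H → queue [M, N, C, I, L, H]
Visit M → queue [N, C, I, L, H]
Visit N → queue [C, I, L, H]
Visit C → queue [I, L, H]
Visit I; enqueue P → queue [L, H, P]
Visit L → queue [H, P]
Visit H → queue [P]
Visit P → queue []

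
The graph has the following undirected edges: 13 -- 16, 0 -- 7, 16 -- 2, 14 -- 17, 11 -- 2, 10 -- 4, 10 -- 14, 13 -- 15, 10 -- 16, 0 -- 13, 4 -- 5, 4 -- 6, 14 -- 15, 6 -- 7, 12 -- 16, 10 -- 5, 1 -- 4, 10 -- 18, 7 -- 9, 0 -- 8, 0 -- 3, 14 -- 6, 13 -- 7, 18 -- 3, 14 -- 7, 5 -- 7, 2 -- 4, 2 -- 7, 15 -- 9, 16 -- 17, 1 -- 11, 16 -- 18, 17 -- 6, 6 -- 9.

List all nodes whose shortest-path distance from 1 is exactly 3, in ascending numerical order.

Level 0: 1
Level 1: 4, 11
Level 2: 2, 5, 6, 10
Level 3: 7, 9, 14, 16, 17, 18
Level 4: 0, 3, 12, 13, 15
Level 5: 8

7, 9, 14, 16, 17, 18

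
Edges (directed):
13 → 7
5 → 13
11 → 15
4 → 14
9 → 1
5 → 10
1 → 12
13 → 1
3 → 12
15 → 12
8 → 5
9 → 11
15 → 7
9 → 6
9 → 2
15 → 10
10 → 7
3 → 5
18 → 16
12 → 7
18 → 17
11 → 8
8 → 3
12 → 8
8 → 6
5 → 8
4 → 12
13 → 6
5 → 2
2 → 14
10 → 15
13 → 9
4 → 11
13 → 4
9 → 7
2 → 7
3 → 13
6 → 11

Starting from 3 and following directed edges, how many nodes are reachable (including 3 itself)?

15

BFS from 3 visits: 3, 13, 12, 5, 9, 7, 6, 4, 1, 8, 10, 2, 11, 14, 15
Reachable nodes: 15 of 18 total.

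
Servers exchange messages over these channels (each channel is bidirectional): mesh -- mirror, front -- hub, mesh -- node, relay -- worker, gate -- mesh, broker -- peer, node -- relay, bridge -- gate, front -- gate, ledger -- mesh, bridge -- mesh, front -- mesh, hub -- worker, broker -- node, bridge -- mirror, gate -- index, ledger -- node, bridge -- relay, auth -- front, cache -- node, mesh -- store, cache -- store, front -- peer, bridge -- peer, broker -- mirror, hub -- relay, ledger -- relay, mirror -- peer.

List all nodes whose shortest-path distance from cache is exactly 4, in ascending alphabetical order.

Level 0: cache
Level 1: node, store
Level 2: broker, ledger, mesh, relay
Level 3: bridge, front, gate, hub, mirror, peer, worker
Level 4: auth, index

auth, index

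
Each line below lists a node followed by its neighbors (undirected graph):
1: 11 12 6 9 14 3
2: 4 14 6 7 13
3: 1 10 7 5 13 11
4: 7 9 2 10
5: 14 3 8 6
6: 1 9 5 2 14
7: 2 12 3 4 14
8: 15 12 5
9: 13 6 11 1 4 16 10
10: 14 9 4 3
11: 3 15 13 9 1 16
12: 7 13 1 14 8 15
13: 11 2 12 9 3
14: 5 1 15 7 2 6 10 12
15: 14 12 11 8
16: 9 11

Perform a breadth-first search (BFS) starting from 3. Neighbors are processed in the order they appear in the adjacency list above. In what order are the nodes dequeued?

3, 1, 10, 7, 5, 13, 11, 12, 6, 9, 14, 4, 2, 8, 15, 16

Visit 3; enqueue 1, 10, 7, 5, 13, 11 → queue [1, 10, 7, 5, 13, 11]
Visit 1; enqueue 12, 6, 9, 14 → queue [10, 7, 5, 13, 11, 12, 6, 9, 14]
Visit 10; enqueue 4 → queue [7, 5, 13, 11, 12, 6, 9, 14, 4]
Visit 7; enqueue 2 → queue [5, 13, 11, 12, 6, 9, 14, 4, 2]
Visit 5; enqueue 8 → queue [13, 11, 12, 6, 9, 14, 4, 2, 8]
Visit 13 → queue [11, 12, 6, 9, 14, 4, 2, 8]
Visit 11; enqueue 15, 16 → queue [12, 6, 9, 14, 4, 2, 8, 15, 16]
Visit 12 → queue [6, 9, 14, 4, 2, 8, 15, 16]
Visit 6 → queue [9, 14, 4, 2, 8, 15, 16]
Visit 9 → queue [14, 4, 2, 8, 15, 16]
Visit 14 → queue [4, 2, 8, 15, 16]
Visit 4 → queue [2, 8, 15, 16]
Visit 2 → queue [8, 15, 16]
Visit 8 → queue [15, 16]
Visit 15 → queue [16]
Visit 16 → queue []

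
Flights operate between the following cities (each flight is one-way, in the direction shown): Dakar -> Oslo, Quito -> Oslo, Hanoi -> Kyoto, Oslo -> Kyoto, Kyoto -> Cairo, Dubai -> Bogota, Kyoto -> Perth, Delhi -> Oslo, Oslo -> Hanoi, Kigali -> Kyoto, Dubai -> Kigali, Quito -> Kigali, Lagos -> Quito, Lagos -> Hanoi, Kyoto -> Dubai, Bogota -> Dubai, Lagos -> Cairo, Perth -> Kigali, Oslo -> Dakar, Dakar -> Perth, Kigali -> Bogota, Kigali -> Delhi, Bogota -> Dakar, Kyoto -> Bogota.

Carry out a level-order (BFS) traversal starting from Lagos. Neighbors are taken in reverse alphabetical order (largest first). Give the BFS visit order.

Lagos -> Quito -> Hanoi -> Cairo -> Oslo -> Kigali -> Kyoto -> Dakar -> Delhi -> Bogota -> Perth -> Dubai

Visit Lagos; enqueue Quito, Hanoi, Cairo → queue [Quito, Hanoi, Cairo]
Visit Quito; enqueue Oslo, Kigali → queue [Hanoi, Cairo, Oslo, Kigali]
Visit Hanoi; enqueue Kyoto → queue [Cairo, Oslo, Kigali, Kyoto]
Visit Cairo → queue [Oslo, Kigali, Kyoto]
Visit Oslo; enqueue Dakar → queue [Kigali, Kyoto, Dakar]
Visit Kigali; enqueue Delhi, Bogota → queue [Kyoto, Dakar, Delhi, Bogota]
Visit Kyoto; enqueue Perth, Dubai → queue [Dakar, Delhi, Bogota, Perth, Dubai]
Visit Dakar → queue [Delhi, Bogota, Perth, Dubai]
Visit Delhi → queue [Bogota, Perth, Dubai]
Visit Bogota → queue [Perth, Dubai]
Visit Perth → queue [Dubai]
Visit Dubai → queue []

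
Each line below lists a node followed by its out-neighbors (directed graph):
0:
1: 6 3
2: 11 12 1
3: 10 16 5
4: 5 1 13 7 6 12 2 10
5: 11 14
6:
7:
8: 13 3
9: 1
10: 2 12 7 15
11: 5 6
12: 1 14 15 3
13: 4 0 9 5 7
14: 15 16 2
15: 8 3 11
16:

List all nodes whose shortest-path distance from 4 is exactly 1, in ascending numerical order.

Level 0: 4
Level 1: 1, 2, 5, 6, 7, 10, 12, 13
Level 2: 0, 3, 9, 11, 14, 15
Level 3: 8, 16

1, 2, 5, 6, 7, 10, 12, 13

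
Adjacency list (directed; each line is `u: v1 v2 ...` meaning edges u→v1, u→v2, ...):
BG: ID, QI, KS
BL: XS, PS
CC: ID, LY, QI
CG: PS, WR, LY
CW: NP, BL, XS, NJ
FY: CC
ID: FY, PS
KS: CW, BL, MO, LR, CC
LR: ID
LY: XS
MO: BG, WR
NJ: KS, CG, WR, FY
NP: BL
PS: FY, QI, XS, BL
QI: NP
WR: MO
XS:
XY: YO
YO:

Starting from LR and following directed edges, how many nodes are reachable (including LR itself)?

BFS from LR visits: LR, ID, FY, PS, CC, QI, XS, BL, LY, NP
Reachable nodes: 10 of 19 total.

10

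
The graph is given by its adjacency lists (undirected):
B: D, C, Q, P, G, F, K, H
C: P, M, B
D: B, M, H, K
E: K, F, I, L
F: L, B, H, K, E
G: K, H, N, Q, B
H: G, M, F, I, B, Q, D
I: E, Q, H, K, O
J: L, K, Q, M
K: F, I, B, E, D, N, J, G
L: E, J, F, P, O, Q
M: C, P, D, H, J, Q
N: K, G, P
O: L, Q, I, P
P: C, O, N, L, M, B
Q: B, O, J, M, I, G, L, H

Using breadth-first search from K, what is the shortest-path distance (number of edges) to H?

2

Level 0: K
Level 1: B, D, E, F, G, I, J, N
Level 2: C, H, L, M, O, P, Q
H first appears at level 2.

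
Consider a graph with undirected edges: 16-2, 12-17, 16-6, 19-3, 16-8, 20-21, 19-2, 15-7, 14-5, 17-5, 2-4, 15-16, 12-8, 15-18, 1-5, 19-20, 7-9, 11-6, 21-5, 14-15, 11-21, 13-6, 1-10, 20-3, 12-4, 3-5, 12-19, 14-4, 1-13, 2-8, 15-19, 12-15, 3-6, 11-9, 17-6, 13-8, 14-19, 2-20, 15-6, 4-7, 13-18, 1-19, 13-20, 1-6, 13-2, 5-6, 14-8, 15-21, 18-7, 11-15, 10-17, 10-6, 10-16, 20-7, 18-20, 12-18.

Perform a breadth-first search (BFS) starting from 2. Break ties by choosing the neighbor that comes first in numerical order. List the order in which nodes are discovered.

2, 4, 8, 13, 16, 19, 20, 7, 12, 14, 1, 6, 18, 10, 15, 3, 21, 9, 17, 5, 11

Visit 2; enqueue 4, 8, 13, 16, 19, 20 → queue [4, 8, 13, 16, 19, 20]
Visit 4; enqueue 7, 12, 14 → queue [8, 13, 16, 19, 20, 7, 12, 14]
Visit 8 → queue [13, 16, 19, 20, 7, 12, 14]
Visit 13; enqueue 1, 6, 18 → queue [16, 19, 20, 7, 12, 14, 1, 6, 18]
Visit 16; enqueue 10, 15 → queue [19, 20, 7, 12, 14, 1, 6, 18, 10, 15]
Visit 19; enqueue 3 → queue [20, 7, 12, 14, 1, 6, 18, 10, 15, 3]
Visit 20; enqueue 21 → queue [7, 12, 14, 1, 6, 18, 10, 15, 3, 21]
Visit 7; enqueue 9 → queue [12, 14, 1, 6, 18, 10, 15, 3, 21, 9]
Visit 12; enqueue 17 → queue [14, 1, 6, 18, 10, 15, 3, 21, 9, 17]
Visit 14; enqueue 5 → queue [1, 6, 18, 10, 15, 3, 21, 9, 17, 5]
Visit 1 → queue [6, 18, 10, 15, 3, 21, 9, 17, 5]
Visit 6; enqueue 11 → queue [18, 10, 15, 3, 21, 9, 17, 5, 11]
Visit 18 → queue [10, 15, 3, 21, 9, 17, 5, 11]
Visit 10 → queue [15, 3, 21, 9, 17, 5, 11]
Visit 15 → queue [3, 21, 9, 17, 5, 11]
Visit 3 → queue [21, 9, 17, 5, 11]
Visit 21 → queue [9, 17, 5, 11]
Visit 9 → queue [17, 5, 11]
Visit 17 → queue [5, 11]
Visit 5 → queue [11]
Visit 11 → queue []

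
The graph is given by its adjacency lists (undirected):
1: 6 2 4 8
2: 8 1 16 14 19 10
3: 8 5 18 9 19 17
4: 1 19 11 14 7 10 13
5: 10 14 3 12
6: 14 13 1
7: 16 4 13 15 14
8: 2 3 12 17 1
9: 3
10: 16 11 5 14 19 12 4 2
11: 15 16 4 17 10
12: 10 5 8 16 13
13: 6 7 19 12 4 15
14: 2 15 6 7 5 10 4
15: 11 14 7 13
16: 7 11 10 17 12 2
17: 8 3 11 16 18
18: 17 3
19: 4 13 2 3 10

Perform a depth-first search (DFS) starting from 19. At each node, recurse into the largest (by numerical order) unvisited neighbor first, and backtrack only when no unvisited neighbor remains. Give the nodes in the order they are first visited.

Visit 19
19 → 13
13 → 15
15 → 14
14 → 10
10 → 16
16 → 17
17 → 18
18 → 3
3 → 9
3 → 8
8 → 12
12 → 5
8 → 2
2 → 1
1 → 6
1 → 4
4 → 11
4 → 7

19, 13, 15, 14, 10, 16, 17, 18, 3, 9, 8, 12, 5, 2, 1, 6, 4, 11, 7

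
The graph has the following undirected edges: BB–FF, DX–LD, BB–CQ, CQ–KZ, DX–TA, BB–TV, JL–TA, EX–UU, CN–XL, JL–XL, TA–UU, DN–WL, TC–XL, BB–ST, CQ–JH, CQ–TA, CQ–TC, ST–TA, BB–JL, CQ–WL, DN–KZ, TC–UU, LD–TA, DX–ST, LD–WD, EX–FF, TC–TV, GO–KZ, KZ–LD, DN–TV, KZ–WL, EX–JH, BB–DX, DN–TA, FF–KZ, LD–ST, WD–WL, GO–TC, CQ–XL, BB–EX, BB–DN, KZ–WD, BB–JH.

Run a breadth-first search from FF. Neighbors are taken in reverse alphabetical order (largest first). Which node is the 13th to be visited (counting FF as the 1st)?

TV

Visit FF; enqueue KZ, EX, BB → queue [KZ, EX, BB]
Visit KZ; enqueue WL, WD, LD, GO, DN, CQ → queue [EX, BB, WL, WD, LD, GO, DN, CQ]
Visit EX; enqueue UU, JH → queue [BB, WL, WD, LD, GO, DN, CQ, UU, JH]
Visit BB; enqueue TV, ST, JL, DX → queue [WL, WD, LD, GO, DN, CQ, UU, JH, TV, ST, JL, DX]
Visit WL → queue [WD, LD, GO, DN, CQ, UU, JH, TV, ST, JL, DX]
Visit WD → queue [LD, GO, DN, CQ, UU, JH, TV, ST, JL, DX]
Visit LD; enqueue TA → queue [GO, DN, CQ, UU, JH, TV, ST, JL, DX, TA]
Visit GO; enqueue TC → queue [DN, CQ, UU, JH, TV, ST, JL, DX, TA, TC]
Visit DN → queue [CQ, UU, JH, TV, ST, JL, DX, TA, TC]
Visit CQ; enqueue XL → queue [UU, JH, TV, ST, JL, DX, TA, TC, XL]
Visit UU → queue [JH, TV, ST, JL, DX, TA, TC, XL]
Visit JH → queue [TV, ST, JL, DX, TA, TC, XL]
Visit TV → queue [ST, JL, DX, TA, TC, XL]
Visit ST → queue [JL, DX, TA, TC, XL]
Visit JL → queue [DX, TA, TC, XL]
Visit DX → queue [TA, TC, XL]
Visit TA → queue [TC, XL]
Visit TC → queue [XL]
Visit XL; enqueue CN → queue [CN]
Visit CN → queue []

Visit order: FF, KZ, EX, BB, WL, WD, LD, GO, DN, CQ, UU, JH, TV, ST, JL, DX, TA, TC, XL, CN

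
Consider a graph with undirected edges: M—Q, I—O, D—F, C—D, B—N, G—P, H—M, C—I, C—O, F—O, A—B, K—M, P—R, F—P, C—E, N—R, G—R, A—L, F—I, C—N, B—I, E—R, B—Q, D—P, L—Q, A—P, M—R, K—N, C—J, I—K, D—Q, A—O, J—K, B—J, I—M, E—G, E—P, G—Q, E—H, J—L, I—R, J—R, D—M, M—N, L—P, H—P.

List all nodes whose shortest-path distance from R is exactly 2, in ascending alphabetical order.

A, B, C, D, F, H, K, L, O, Q

Level 0: R
Level 1: E, G, I, J, M, N, P
Level 2: A, B, C, D, F, H, K, L, O, Q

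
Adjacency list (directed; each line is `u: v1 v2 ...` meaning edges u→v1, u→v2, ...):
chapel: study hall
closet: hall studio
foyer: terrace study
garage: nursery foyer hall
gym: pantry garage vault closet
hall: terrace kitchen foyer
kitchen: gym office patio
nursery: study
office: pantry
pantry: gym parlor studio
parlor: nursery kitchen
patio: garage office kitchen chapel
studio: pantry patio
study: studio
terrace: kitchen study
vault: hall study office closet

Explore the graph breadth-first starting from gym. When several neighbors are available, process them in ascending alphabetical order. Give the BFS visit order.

gym closet garage pantry vault hall studio foyer nursery parlor office study kitchen terrace patio chapel

Visit gym; enqueue closet, garage, pantry, vault → queue [closet, garage, pantry, vault]
Visit closet; enqueue hall, studio → queue [garage, pantry, vault, hall, studio]
Visit garage; enqueue foyer, nursery → queue [pantry, vault, hall, studio, foyer, nursery]
Visit pantry; enqueue parlor → queue [vault, hall, studio, foyer, nursery, parlor]
Visit vault; enqueue office, study → queue [hall, studio, foyer, nursery, parlor, office, study]
Visit hall; enqueue kitchen, terrace → queue [studio, foyer, nursery, parlor, office, study, kitchen, terrace]
Visit studio; enqueue patio → queue [foyer, nursery, parlor, office, study, kitchen, terrace, patio]
Visit foyer → queue [nursery, parlor, office, study, kitchen, terrace, patio]
Visit nursery → queue [parlor, office, study, kitchen, terrace, patio]
Visit parlor → queue [office, study, kitchen, terrace, patio]
Visit office → queue [study, kitchen, terrace, patio]
Visit study → queue [kitchen, terrace, patio]
Visit kitchen → queue [terrace, patio]
Visit terrace → queue [patio]
Visit patio; enqueue chapel → queue [chapel]
Visit chapel → queue []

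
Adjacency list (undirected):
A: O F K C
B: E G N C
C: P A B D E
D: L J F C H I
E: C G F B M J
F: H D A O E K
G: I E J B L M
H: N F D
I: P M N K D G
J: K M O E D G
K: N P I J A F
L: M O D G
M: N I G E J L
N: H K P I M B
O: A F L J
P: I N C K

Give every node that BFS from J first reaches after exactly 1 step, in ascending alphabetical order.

D, E, G, K, M, O

Level 0: J
Level 1: D, E, G, K, M, O
Level 2: A, B, C, F, H, I, L, N, P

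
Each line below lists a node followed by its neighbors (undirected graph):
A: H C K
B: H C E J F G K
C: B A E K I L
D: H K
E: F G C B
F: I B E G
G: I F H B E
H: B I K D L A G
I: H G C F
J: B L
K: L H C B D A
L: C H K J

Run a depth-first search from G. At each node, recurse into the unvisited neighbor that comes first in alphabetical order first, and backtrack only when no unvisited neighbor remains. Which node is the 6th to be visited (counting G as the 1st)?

Visit G
G → B
B → C
C → A
A → H
H → D
D → K
K → L
L → J
H → I
I → F
F → E

Visit order: G, B, C, A, H, D, K, L, J, I, F, E

D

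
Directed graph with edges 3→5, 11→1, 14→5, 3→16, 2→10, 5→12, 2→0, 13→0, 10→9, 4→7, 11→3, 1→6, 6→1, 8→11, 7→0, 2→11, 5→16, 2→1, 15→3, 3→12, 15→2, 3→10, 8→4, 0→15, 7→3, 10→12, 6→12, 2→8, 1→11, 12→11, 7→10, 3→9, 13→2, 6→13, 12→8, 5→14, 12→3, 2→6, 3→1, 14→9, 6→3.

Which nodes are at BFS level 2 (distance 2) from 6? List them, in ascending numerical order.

0, 2, 5, 8, 9, 10, 11, 16

Level 0: 6
Level 1: 1, 3, 12, 13
Level 2: 0, 2, 5, 8, 9, 10, 11, 16
Level 3: 4, 14, 15
Level 4: 7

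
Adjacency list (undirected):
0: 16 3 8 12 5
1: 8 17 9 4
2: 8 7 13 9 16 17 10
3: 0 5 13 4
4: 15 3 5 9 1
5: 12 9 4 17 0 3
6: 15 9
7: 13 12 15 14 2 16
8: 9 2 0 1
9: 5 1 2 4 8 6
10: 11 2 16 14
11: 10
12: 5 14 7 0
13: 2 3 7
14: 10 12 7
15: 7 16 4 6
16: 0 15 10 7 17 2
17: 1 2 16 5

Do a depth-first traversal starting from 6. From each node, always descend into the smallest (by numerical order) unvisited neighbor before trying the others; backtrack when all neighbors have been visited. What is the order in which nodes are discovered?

6, 9, 1, 4, 3, 0, 5, 12, 7, 2, 8, 10, 11, 14, 16, 15, 17, 13

Visit 6
6 → 9
9 → 1
1 → 4
4 → 3
3 → 0
0 → 5
5 → 12
12 → 7
7 → 2
2 → 8
2 → 10
10 → 11
10 → 14
10 → 16
16 → 15
16 → 17
2 → 13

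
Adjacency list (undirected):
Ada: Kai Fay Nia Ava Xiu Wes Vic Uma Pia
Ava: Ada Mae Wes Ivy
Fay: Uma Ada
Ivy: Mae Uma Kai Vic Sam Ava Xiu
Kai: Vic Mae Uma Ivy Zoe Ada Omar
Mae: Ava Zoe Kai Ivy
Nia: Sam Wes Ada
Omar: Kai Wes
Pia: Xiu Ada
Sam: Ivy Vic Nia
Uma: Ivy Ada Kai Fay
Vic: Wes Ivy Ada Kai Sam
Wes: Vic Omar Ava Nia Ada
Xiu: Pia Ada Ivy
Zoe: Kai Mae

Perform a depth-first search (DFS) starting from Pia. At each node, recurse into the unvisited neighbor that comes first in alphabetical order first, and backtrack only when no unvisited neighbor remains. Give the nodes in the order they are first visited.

Visit Pia
Pia → Ada
Ada → Ava
Ava → Ivy
Ivy → Kai
Kai → Mae
Mae → Zoe
Kai → Omar
Omar → Wes
Wes → Nia
Nia → Sam
Sam → Vic
Kai → Uma
Uma → Fay
Ivy → Xiu

Pia -> Ada -> Ava -> Ivy -> Kai -> Mae -> Zoe -> Omar -> Wes -> Nia -> Sam -> Vic -> Uma -> Fay -> Xiu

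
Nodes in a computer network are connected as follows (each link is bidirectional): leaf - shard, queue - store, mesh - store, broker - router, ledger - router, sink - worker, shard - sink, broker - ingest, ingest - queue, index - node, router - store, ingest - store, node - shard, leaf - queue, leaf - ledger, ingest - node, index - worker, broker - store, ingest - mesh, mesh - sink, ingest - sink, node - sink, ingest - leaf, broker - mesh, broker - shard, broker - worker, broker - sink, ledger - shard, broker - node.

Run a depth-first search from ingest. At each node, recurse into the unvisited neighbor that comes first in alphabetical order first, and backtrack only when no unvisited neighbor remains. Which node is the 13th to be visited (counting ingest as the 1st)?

queue

Visit ingest
ingest → broker
broker → mesh
mesh → sink
sink → node
node → index
index → worker
node → shard
shard → leaf
leaf → ledger
ledger → router
router → store
store → queue

Visit order: ingest, broker, mesh, sink, node, index, worker, shard, leaf, ledger, router, store, queue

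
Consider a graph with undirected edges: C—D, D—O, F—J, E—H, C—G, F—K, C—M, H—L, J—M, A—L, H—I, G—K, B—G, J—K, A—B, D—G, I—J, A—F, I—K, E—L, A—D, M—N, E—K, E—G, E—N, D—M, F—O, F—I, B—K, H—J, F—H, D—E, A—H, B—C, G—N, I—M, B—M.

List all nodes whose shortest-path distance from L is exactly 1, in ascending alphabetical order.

Level 0: L
Level 1: A, E, H
Level 2: B, D, F, G, I, J, K, N
Level 3: C, M, O

A, E, H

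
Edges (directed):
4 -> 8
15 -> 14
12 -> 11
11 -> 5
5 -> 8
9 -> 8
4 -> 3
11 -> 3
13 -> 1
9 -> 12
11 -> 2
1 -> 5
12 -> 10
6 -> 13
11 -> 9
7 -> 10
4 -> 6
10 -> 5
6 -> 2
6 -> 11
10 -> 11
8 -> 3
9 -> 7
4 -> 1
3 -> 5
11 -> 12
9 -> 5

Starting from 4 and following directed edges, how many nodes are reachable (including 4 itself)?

BFS from 4 visits: 4, 8, 6, 3, 1, 13, 11, 2, 5, 12, 9, 10, 7
Reachable nodes: 13 of 15 total.

13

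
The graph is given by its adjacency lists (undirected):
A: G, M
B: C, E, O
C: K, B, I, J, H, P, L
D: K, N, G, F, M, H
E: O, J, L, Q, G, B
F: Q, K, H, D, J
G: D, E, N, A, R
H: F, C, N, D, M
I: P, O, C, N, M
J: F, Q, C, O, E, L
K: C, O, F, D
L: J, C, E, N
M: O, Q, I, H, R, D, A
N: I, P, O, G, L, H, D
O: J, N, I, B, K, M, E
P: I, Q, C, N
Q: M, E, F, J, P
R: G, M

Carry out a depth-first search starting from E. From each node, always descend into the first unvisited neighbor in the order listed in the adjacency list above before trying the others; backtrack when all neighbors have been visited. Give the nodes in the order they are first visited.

E → O → J → F → Q → M → I → P → C → K → D → N → G → A → R → L → H → B

Visit E
E → O
O → J
J → F
F → Q
Q → M
M → I
I → P
P → C
C → K
K → D
D → N
N → G
G → A
G → R
N → L
N → H
C → B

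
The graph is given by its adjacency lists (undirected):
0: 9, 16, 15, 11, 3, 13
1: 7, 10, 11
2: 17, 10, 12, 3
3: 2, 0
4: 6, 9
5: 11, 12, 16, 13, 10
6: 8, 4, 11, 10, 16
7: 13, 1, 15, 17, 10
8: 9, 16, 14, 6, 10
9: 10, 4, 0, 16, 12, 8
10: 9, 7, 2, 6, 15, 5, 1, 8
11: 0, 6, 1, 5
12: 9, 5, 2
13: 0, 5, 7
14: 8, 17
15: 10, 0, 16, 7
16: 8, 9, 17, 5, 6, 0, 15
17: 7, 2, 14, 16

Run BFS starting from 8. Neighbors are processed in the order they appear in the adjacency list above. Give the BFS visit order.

Visit 8; enqueue 9, 16, 14, 6, 10 → queue [9, 16, 14, 6, 10]
Visit 9; enqueue 4, 0, 12 → queue [16, 14, 6, 10, 4, 0, 12]
Visit 16; enqueue 17, 5, 15 → queue [14, 6, 10, 4, 0, 12, 17, 5, 15]
Visit 14 → queue [6, 10, 4, 0, 12, 17, 5, 15]
Visit 6; enqueue 11 → queue [10, 4, 0, 12, 17, 5, 15, 11]
Visit 10; enqueue 7, 2, 1 → queue [4, 0, 12, 17, 5, 15, 11, 7, 2, 1]
Visit 4 → queue [0, 12, 17, 5, 15, 11, 7, 2, 1]
Visit 0; enqueue 3, 13 → queue [12, 17, 5, 15, 11, 7, 2, 1, 3, 13]
Visit 12 → queue [17, 5, 15, 11, 7, 2, 1, 3, 13]
Visit 17 → queue [5, 15, 11, 7, 2, 1, 3, 13]
Visit 5 → queue [15, 11, 7, 2, 1, 3, 13]
Visit 15 → queue [11, 7, 2, 1, 3, 13]
Visit 11 → queue [7, 2, 1, 3, 13]
Visit 7 → queue [2, 1, 3, 13]
Visit 2 → queue [1, 3, 13]
Visit 1 → queue [3, 13]
Visit 3 → queue [13]
Visit 13 → queue []

8 9 16 14 6 10 4 0 12 17 5 15 11 7 2 1 3 13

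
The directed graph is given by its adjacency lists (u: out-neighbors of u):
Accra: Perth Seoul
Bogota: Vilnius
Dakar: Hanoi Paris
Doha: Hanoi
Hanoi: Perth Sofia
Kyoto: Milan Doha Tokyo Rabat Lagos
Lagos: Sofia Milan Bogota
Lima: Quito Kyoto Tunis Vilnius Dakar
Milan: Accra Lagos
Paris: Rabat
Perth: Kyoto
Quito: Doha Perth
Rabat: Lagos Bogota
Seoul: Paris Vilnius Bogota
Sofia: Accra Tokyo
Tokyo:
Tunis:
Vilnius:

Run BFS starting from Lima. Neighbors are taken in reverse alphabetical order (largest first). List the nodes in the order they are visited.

Visit Lima; enqueue Vilnius, Tunis, Quito, Kyoto, Dakar → queue [Vilnius, Tunis, Quito, Kyoto, Dakar]
Visit Vilnius → queue [Tunis, Quito, Kyoto, Dakar]
Visit Tunis → queue [Quito, Kyoto, Dakar]
Visit Quito; enqueue Perth, Doha → queue [Kyoto, Dakar, Perth, Doha]
Visit Kyoto; enqueue Tokyo, Rabat, Milan, Lagos → queue [Dakar, Perth, Doha, Tokyo, Rabat, Milan, Lagos]
Visit Dakar; enqueue Paris, Hanoi → queue [Perth, Doha, Tokyo, Rabat, Milan, Lagos, Paris, Hanoi]
Visit Perth → queue [Doha, Tokyo, Rabat, Milan, Lagos, Paris, Hanoi]
Visit Doha → queue [Tokyo, Rabat, Milan, Lagos, Paris, Hanoi]
Visit Tokyo → queue [Rabat, Milan, Lagos, Paris, Hanoi]
Visit Rabat; enqueue Bogota → queue [Milan, Lagos, Paris, Hanoi, Bogota]
Visit Milan; enqueue Accra → queue [Lagos, Paris, Hanoi, Bogota, Accra]
Visit Lagos; enqueue Sofia → queue [Paris, Hanoi, Bogota, Accra, Sofia]
Visit Paris → queue [Hanoi, Bogota, Accra, Sofia]
Visit Hanoi → queue [Bogota, Accra, Sofia]
Visit Bogota → queue [Accra, Sofia]
Visit Accra; enqueue Seoul → queue [Sofia, Seoul]
Visit Sofia → queue [Seoul]
Visit Seoul → queue []

Lima -> Vilnius -> Tunis -> Quito -> Kyoto -> Dakar -> Perth -> Doha -> Tokyo -> Rabat -> Milan -> Lagos -> Paris -> Hanoi -> Bogota -> Accra -> Sofia -> Seoul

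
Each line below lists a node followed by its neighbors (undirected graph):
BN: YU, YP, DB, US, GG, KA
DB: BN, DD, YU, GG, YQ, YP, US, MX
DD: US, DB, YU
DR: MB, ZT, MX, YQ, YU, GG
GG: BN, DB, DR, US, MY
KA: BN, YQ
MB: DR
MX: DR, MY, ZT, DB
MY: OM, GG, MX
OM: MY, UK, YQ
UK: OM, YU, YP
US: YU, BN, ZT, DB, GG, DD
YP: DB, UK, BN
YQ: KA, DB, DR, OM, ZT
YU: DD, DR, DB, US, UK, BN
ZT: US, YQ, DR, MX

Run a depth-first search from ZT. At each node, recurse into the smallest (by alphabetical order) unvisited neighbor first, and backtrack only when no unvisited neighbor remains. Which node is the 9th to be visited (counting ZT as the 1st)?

Visit ZT
ZT → DR
DR → GG
GG → BN
BN → DB
DB → DD
DD → US
US → YU
YU → UK
UK → OM
OM → MY
MY → MX
OM → YQ
YQ → KA
UK → YP
DR → MB

Visit order: ZT, DR, GG, BN, DB, DD, US, YU, UK, OM, MY, MX, YQ, KA, YP, MB

UK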